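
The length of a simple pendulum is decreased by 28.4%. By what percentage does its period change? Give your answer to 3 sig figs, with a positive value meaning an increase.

-15.4%

T ∝ √L, so T'/T = √(0.7160) = 0.8462.
Percentage change in T = (0.8462 − 1) × 100% = -15.4%.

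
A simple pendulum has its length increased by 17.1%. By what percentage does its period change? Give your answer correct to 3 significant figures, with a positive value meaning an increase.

T ∝ √L, so T'/T = √(1.171) = 1.082.
Percentage change in T = (1.082 − 1) × 100% = 8.21%.

8.21%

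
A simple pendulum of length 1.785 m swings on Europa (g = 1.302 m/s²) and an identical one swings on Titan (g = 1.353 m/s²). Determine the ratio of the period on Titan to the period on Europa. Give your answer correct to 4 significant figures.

0.9810

T ∝ 1/√g, so T₂/T₁ = √(g₁/g₂) = √(1.302/1.353) = 0.9810.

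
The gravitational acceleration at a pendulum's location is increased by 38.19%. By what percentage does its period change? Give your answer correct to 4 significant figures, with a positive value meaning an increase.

-14.93%

T ∝ 1/√g, so T'/T = 1/√(1.3819) = 0.85067.
Percentage change in T = (0.85067 − 1) × 100% = -14.93%.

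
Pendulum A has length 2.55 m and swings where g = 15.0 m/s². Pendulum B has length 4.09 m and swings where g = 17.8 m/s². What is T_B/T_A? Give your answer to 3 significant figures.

1.16

T = 2π√(L/g), so T_B/T_A = √((L_B/g_B)/(L_A/g_A)) = √((4.09/17.8)/(2.55/15.0)) = 1.16.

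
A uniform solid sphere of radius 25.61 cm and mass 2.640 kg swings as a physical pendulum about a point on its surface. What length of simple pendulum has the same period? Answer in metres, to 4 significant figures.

0.3585 m

The equivalent simple-pendulum length is L_eq = I/(md), where I is about the pivot and d = 0.25610 m.
I_cm = (2/5)mR² = 0.069260 kg·m², so I = I_cm + md² = 0.069260 + 0.17315 = 0.24241 kg·m².
L_eq = 0.24241/(2.640 × 0.25610) = 0.3585 m.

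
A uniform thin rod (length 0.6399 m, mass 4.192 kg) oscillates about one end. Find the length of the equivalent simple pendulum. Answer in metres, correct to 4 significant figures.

0.4266 m

The equivalent simple-pendulum length is L_eq = I/(md), where I is about the pivot and d = 0.31995 m.
I_cm = (1/12)mL² = 0.14304 kg·m², so I = I_cm + md² = 0.14304 + 0.42913 = 0.57217 kg·m².
L_eq = 0.57217/(4.192 × 0.31995) = 0.4266 m.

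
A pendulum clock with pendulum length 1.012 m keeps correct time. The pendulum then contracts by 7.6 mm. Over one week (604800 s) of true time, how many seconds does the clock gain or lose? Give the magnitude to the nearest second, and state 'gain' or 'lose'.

T ∝ √L, so T'/T = √(1.00440/1.012) = 0.996238.
In 604800 s of true time the clock registers 604800/0.996238 = 607083.9 s, so it gains 2284 s.

gain 2284 s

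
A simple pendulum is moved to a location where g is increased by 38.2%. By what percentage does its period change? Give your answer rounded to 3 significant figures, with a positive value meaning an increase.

T ∝ 1/√g, so T'/T = 1/√(1.382) = 0.8506.
Percentage change in T = (0.8506 − 1) × 100% = -14.9%.

-14.9%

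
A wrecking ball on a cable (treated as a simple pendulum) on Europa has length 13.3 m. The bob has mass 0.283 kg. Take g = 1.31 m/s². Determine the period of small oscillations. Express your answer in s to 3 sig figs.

T = 2π√(L/g) = 2π√(13.3/1.31) = 2π × 3.186 = 20.0 s.

20.0 s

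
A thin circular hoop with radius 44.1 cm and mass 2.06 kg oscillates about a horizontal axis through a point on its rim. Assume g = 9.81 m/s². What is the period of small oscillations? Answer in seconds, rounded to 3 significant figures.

I_cm = mr² = 0.4006 kg·m². The pivot is at distance d = 0.441 m from the centre of mass.
By the parallel-axis theorem, I = I_cm + md² = 0.4006 + 0.4006 = 0.8013 kg·m².
T = 2π√(I/(mgd)) = 2π√(0.8013/(2.06 × 9.81 × 0.441)) = 1.88 s.

1.88 s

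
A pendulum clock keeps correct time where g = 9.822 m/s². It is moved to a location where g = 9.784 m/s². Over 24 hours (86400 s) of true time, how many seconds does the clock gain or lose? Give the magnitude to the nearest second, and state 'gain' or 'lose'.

lose 167 s

The clock's period scales as T ∝ 1/√g, so T'/T = √(9.822/9.784) = 1.00194.
In 86400 s of true time the clock registers 86400/1.00194 = 86232.7 s, so it loses 167 s.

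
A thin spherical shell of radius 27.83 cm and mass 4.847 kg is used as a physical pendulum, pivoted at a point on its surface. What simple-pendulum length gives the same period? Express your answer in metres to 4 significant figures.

0.4638 m

The equivalent simple-pendulum length is L_eq = I/(md), where I is about the pivot and d = 0.27830 m.
I_cm = (2/3)mR² = 0.25027 kg·m², so I = I_cm + md² = 0.25027 + 0.37540 = 0.62567 kg·m².
L_eq = 0.62567/(4.847 × 0.27830) = 0.4638 m.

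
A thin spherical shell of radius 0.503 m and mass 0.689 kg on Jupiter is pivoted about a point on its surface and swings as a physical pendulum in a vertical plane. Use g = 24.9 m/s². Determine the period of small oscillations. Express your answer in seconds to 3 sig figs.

1.15 s

I_cm = (2/3)mr² = 0.1162 kg·m². The pivot is at distance d = 0.503 m from the centre of mass.
By the parallel-axis theorem, I = I_cm + md² = 0.1162 + 0.1743 = 0.2905 kg·m².
T = 2π√(I/(mgd)) = 2π√(0.2905/(0.689 × 24.9 × 0.503)) = 1.15 s.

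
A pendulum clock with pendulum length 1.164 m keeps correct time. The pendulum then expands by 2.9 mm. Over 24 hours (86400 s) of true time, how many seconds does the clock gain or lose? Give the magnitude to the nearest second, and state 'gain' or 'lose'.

lose 107 s

T ∝ √L, so T'/T = √(1.16690/1.164) = 1.00124.
In 86400 s of true time the clock registers 86400/1.00124 = 86292.6 s, so it loses 107 s.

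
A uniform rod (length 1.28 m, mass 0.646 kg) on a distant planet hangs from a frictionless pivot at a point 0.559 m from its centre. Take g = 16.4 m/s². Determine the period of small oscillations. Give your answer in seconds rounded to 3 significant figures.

1.39 s

For a physical pendulum T = 2π√(I/(mgd)), with d = 0.5590 m from pivot to centre of mass.
I_cm = mL²/12 = 0.646 × 1.28²/12 = 0.08820 kg·m²; I = I_cm + md² = 0.08820 + 0.646 × 0.5590² = 0.2901 kg·m².
T = 2π√(0.2901/(0.646 × 16.4 × 0.5590)) = 1.39 s.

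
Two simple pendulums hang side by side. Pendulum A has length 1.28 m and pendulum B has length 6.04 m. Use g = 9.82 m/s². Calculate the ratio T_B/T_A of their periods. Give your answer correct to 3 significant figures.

2.17

T ∝ √L, so T_B/T_A = √(L_B/L_A) = √(6.04/1.28) = 2.17.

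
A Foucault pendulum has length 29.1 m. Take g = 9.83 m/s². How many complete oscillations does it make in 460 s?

42

T = 2π√(L/g) = 2π√(29.1/9.83) = 10.81 s.
Number of complete oscillations = ⌊460/10.81⌋ = ⌊42.55⌋ = 42.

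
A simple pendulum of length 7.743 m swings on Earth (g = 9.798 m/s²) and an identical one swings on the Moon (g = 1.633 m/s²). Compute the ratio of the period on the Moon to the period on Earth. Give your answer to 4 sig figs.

T ∝ 1/√g, so T₂/T₁ = √(g₁/g₂) = √(9.798/1.633) = 2.449.

2.449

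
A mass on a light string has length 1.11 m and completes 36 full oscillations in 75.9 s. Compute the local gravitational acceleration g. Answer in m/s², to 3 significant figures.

T = 75.9/36 = 2.108 s.
From T = 2π√(L/g), g = 4π²L/T² = 4π² × 1.11/2.108² = 9.86 m/s².

9.86 m/s²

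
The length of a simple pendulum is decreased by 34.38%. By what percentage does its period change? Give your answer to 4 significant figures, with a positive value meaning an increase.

-18.99%

T ∝ √L, so T'/T = √(0.65620) = 0.81006.
Percentage change in T = (0.81006 − 1) × 100% = -18.99%.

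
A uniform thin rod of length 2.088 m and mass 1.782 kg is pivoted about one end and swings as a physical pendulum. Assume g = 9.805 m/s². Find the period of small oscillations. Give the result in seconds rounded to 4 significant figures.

2.367 s

For a physical pendulum T = 2π√(I/(mgd)), with d = 1.0440 m from pivot to centre of mass.
I_cm = mL²/12 = 1.782 × 2.088²/12 = 0.64742 kg·m²; I = I_cm + md² = 0.64742 + 1.782 × 1.0440² = 2.5897 kg·m².
T = 2π√(2.5897/(1.782 × 9.805 × 1.0440)) = 2.367 s.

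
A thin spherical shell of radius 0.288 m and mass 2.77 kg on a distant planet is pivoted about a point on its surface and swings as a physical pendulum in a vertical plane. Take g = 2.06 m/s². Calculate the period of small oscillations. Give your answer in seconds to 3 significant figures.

3.03 s

I_cm = (2/3)mr² = 0.1532 kg·m². The pivot is at distance d = 0.288 m from the centre of mass.
By the parallel-axis theorem, I = I_cm + md² = 0.1532 + 0.2298 = 0.3829 kg·m².
T = 2π√(I/(mgd)) = 2π√(0.3829/(2.77 × 2.06 × 0.288)) = 3.03 s.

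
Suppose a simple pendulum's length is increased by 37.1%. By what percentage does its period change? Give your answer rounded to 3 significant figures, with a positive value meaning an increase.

T ∝ √L, so T'/T = √(1.371) = 1.171.
Percentage change in T = (1.171 − 1) × 100% = 17.1%.

17.1%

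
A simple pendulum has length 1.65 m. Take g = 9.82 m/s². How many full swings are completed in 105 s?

40

T = 2π√(L/g) = 2π√(1.65/9.82) = 2.576 s.
Number of complete oscillations = ⌊105/2.576⌋ = ⌊40.77⌋ = 40.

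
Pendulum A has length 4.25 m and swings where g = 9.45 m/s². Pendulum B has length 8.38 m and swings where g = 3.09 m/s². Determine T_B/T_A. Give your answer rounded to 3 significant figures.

T = 2π√(L/g), so T_B/T_A = √((L_B/g_B)/(L_A/g_A)) = √((8.38/3.09)/(4.25/9.45)) = 2.46.

2.46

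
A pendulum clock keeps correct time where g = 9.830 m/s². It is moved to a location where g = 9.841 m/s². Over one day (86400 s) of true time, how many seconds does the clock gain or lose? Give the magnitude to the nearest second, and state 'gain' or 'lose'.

gain 48 s

The clock's period scales as T ∝ 1/√g, so T'/T = √(9.830/9.841) = 0.999441.
In 86400 s of true time the clock registers 86400/0.999441 = 86448.3 s, so it gains 48 s.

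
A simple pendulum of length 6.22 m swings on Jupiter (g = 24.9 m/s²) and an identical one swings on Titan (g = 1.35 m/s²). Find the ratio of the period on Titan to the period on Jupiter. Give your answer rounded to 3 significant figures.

T ∝ 1/√g, so T₂/T₁ = √(g₁/g₂) = √(24.9/1.35) = 4.29.

4.29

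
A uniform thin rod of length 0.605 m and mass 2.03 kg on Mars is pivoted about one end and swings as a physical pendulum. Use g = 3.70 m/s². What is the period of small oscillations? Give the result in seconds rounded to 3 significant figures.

For a physical pendulum T = 2π√(I/(mgd)), with d = 0.3025 m from pivot to centre of mass.
I_cm = mL²/12 = 2.03 × 0.605²/12 = 0.06192 kg·m²; I = I_cm + md² = 0.06192 + 2.03 × 0.3025² = 0.2477 kg·m².
T = 2π√(0.2477/(2.03 × 3.70 × 0.3025)) = 2.07 s.

2.07 s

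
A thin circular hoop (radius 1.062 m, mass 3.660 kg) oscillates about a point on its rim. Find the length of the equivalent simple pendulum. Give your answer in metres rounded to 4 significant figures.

The equivalent simple-pendulum length is L_eq = I/(md), where I is about the pivot and d = 1.0620 m.
I_cm = mR² = 4.1279 kg·m², so I = I_cm + md² = 4.1279 + 4.1279 = 8.2558 kg·m².
L_eq = 8.2558/(3.660 × 1.0620) = 2.124 m.

2.124 m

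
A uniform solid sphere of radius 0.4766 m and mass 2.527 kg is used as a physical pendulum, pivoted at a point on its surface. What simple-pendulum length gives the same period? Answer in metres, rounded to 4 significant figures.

The equivalent simple-pendulum length is L_eq = I/(md), where I is about the pivot and d = 0.47660 m.
I_cm = (2/5)mR² = 0.22960 kg·m², so I = I_cm + md² = 0.22960 + 0.57400 = 0.80360 kg·m².
L_eq = 0.80360/(2.527 × 0.47660) = 0.6672 m.

0.6672 m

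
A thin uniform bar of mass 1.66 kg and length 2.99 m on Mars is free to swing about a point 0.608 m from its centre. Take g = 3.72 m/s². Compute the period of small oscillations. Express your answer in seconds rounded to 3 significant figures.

For a physical pendulum T = 2π√(I/(mgd)), with d = 0.6080 m from pivot to centre of mass.
I_cm = mL²/12 = 1.66 × 2.99²/12 = 1.237 kg·m²; I = I_cm + md² = 1.237 + 1.66 × 0.6080² = 1.850 kg·m².
T = 2π√(1.850/(1.66 × 3.72 × 0.6080)) = 4.41 s.

4.41 s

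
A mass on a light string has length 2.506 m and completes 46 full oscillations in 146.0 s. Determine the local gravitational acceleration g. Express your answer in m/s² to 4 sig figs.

9.821 m/s²

T = 146.0/46 = 3.1739 s.
From T = 2π√(L/g), g = 4π²L/T² = 4π² × 2.506/3.1739² = 9.821 m/s².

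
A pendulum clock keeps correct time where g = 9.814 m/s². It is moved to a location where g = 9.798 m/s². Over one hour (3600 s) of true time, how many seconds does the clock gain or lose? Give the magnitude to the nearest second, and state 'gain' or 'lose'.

The clock's period scales as T ∝ 1/√g, so T'/T = √(9.814/9.798) = 1.00082.
In 3600 s of true time the clock registers 3600/1.00082 = 3597.1 s, so it loses 3 s.

lose 3 s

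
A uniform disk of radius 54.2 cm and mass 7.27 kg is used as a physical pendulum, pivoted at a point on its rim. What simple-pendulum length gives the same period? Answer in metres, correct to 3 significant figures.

The equivalent simple-pendulum length is L_eq = I/(md), where I is about the pivot and d = 0.5420 m.
I_cm = ½mR² = 1.068 kg·m², so I = I_cm + md² = 1.068 + 2.136 = 3.203 kg·m².
L_eq = 3.203/(7.27 × 0.5420) = 0.813 m.

0.813 m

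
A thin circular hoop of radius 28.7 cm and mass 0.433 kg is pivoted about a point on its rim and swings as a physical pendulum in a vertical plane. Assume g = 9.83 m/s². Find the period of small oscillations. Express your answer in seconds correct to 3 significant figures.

I_cm = mr² = 0.03567 kg·m². The pivot is at distance d = 0.287 m from the centre of mass.
By the parallel-axis theorem, I = I_cm + md² = 0.03567 + 0.03567 = 0.07133 kg·m².
T = 2π√(I/(mgd)) = 2π√(0.07133/(0.433 × 9.83 × 0.287)) = 1.52 s.

1.52 s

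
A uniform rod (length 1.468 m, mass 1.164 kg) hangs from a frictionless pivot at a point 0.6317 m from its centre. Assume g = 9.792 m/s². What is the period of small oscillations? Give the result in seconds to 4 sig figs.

1.922 s

For a physical pendulum T = 2π√(I/(mgd)), with d = 0.63170 m from pivot to centre of mass.
I_cm = mL²/12 = 1.164 × 1.468²/12 = 0.20904 kg·m²; I = I_cm + md² = 0.20904 + 1.164 × 0.63170² = 0.67353 kg·m².
T = 2π√(0.67353/(1.164 × 9.792 × 0.63170)) = 1.922 s.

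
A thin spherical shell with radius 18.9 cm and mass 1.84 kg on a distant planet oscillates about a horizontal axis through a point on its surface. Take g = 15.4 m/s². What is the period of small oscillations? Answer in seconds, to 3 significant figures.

I_cm = (2/3)mr² = 0.04382 kg·m². The pivot is at distance d = 0.189 m from the centre of mass.
By the parallel-axis theorem, I = I_cm + md² = 0.04382 + 0.06573 = 0.1095 kg·m².
T = 2π√(I/(mgd)) = 2π√(0.1095/(1.84 × 15.4 × 0.189)) = 0.899 s.

0.899 s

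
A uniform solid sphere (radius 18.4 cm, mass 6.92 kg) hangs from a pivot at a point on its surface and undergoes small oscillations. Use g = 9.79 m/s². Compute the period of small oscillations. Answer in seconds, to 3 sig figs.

1.02 s

I_cm = (2/5)mr² = 0.09371 kg·m². The pivot is at distance d = 0.184 m from the centre of mass.
By the parallel-axis theorem, I = I_cm + md² = 0.09371 + 0.2343 = 0.3280 kg·m².
T = 2π√(I/(mgd)) = 2π√(0.3280/(6.92 × 9.79 × 0.184)) = 1.02 s.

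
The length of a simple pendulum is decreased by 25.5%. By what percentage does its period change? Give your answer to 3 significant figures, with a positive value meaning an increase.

T ∝ √L, so T'/T = √(0.7450) = 0.8631.
Percentage change in T = (0.8631 − 1) × 100% = -13.7%.

-13.7%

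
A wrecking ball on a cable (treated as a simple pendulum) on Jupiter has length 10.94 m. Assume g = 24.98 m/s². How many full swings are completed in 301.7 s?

T = 2π√(L/g) = 2π√(10.94/24.98) = 4.1581 s.
Number of complete oscillations = ⌊301.7/4.1581⌋ = ⌊72.558⌋ = 72.

72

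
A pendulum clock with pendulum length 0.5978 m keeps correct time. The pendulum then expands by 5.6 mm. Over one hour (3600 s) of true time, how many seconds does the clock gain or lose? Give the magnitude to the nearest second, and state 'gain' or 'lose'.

T ∝ √L, so T'/T = √(0.60340/0.5978) = 1.00467.
In 3600 s of true time the clock registers 3600/1.00467 = 3583.3 s, so it loses 17 s.

lose 17 s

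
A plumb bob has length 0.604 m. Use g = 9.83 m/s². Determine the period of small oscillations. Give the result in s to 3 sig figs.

1.56 s

T = 2π√(L/g) = 2π√(0.604/9.83) = 2π × 0.2479 = 1.56 s.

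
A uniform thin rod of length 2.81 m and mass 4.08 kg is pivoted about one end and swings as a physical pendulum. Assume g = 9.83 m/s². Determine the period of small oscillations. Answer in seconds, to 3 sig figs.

For a physical pendulum T = 2π√(I/(mgd)), with d = 1.405 m from pivot to centre of mass.
I_cm = mL²/12 = 4.08 × 2.81²/12 = 2.685 kg·m²; I = I_cm + md² = 2.685 + 4.08 × 1.405² = 10.74 kg·m².
T = 2π√(10.74/(4.08 × 9.83 × 1.405)) = 2.74 s.

2.74 s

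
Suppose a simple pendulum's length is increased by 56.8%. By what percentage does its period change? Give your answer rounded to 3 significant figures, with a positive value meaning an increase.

T ∝ √L, so T'/T = √(1.568) = 1.252.
Percentage change in T = (1.252 − 1) × 100% = 25.2%.

25.2%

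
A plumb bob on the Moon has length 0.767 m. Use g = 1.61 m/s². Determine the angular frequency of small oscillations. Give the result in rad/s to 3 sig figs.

ω = √(g/L) = √(1.61/0.767) = 1.45 rad/s.

1.45 rad/s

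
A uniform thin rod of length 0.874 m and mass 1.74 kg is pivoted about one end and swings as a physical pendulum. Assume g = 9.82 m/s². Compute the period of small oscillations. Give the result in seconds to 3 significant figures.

1.53 s

For a physical pendulum T = 2π√(I/(mgd)), with d = 0.4370 m from pivot to centre of mass.
I_cm = mL²/12 = 1.74 × 0.874²/12 = 0.1108 kg·m²; I = I_cm + md² = 0.1108 + 1.74 × 0.4370² = 0.4430 kg·m².
T = 2π√(0.4430/(1.74 × 9.82 × 0.4370)) = 1.53 s.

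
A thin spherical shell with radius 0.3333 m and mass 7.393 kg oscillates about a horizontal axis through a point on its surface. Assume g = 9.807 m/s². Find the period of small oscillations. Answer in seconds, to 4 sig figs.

1.495 s

I_cm = (2/3)mr² = 0.54752 kg·m². The pivot is at distance d = 0.3333 m from the centre of mass.
By the parallel-axis theorem, I = I_cm + md² = 0.54752 + 0.82128 = 1.3688 kg·m².
T = 2π√(I/(mgd)) = 2π√(1.3688/(7.393 × 9.807 × 0.3333)) = 1.495 s.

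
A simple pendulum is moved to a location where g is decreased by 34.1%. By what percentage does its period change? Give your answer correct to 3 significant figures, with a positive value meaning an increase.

23.2%

T ∝ 1/√g, so T'/T = 1/√(0.6590) = 1.232.
Percentage change in T = (1.232 − 1) × 100% = 23.2%.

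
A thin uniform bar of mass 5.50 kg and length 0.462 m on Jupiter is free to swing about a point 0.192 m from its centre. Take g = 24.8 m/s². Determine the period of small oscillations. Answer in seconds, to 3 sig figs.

0.673 s

For a physical pendulum T = 2π√(I/(mgd)), with d = 0.1920 m from pivot to centre of mass.
I_cm = mL²/12 = 5.50 × 0.462²/12 = 0.09783 kg·m²; I = I_cm + md² = 0.09783 + 5.50 × 0.1920² = 0.3006 kg·m².
T = 2π√(0.3006/(5.50 × 24.8 × 0.1920)) = 0.673 s.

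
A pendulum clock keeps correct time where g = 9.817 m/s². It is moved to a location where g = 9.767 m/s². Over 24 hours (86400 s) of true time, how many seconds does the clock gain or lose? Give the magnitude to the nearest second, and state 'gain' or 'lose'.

The clock's period scales as T ∝ 1/√g, so T'/T = √(9.817/9.767) = 1.00256.
In 86400 s of true time the clock registers 86400/1.00256 = 86179.7 s, so it loses 220 s.

lose 220 s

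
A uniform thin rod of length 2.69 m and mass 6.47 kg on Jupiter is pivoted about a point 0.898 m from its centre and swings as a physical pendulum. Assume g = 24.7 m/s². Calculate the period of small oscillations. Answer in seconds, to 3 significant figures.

1.58 s

For a physical pendulum T = 2π√(I/(mgd)), with d = 0.8980 m from pivot to centre of mass.
I_cm = mL²/12 = 6.47 × 2.69²/12 = 3.901 kg·m²; I = I_cm + md² = 3.901 + 6.47 × 0.8980² = 9.119 kg·m².
T = 2π√(9.119/(6.47 × 24.7 × 0.8980)) = 1.58 s.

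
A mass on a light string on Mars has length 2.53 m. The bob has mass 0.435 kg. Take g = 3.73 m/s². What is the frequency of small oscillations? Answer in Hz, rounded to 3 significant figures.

T = 2π√(L/g) = 2π√(2.53/3.73) = 5.175 s, so f = 1/T = 0.193 Hz.

0.193 Hz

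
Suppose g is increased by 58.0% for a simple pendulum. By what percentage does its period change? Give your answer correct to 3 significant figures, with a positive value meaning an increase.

-20.4%

T ∝ 1/√g, so T'/T = 1/√(1.580) = 0.7956.
Percentage change in T = (0.7956 − 1) × 100% = -20.4%.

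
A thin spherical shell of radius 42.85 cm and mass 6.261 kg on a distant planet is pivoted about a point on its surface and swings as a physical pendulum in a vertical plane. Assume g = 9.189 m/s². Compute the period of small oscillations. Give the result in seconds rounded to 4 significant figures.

I_cm = (2/3)mr² = 0.76640 kg·m². The pivot is at distance d = 0.4285 m from the centre of mass.
By the parallel-axis theorem, I = I_cm + md² = 0.76640 + 1.1496 = 1.9160 kg·m².
T = 2π√(I/(mgd)) = 2π√(1.9160/(6.261 × 9.189 × 0.4285)) = 1.752 s.

1.752 s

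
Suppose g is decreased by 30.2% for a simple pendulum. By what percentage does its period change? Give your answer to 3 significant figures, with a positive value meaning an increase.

T ∝ 1/√g, so T'/T = 1/√(0.6980) = 1.197.
Percentage change in T = (1.197 − 1) × 100% = 19.7%.

19.7%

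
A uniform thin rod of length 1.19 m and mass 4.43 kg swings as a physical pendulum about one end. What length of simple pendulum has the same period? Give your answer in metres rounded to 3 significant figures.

0.793 m

The equivalent simple-pendulum length is L_eq = I/(md), where I is about the pivot and d = 0.5950 m.
I_cm = (1/12)mL² = 0.5228 kg·m², so I = I_cm + md² = 0.5228 + 1.568 = 2.091 kg·m².
L_eq = 2.091/(4.43 × 0.5950) = 0.793 m.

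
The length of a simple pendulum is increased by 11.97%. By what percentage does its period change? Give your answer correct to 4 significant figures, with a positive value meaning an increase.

5.816%

T ∝ √L, so T'/T = √(1.1197) = 1.0582.
Percentage change in T = (1.0582 − 1) × 100% = 5.816%.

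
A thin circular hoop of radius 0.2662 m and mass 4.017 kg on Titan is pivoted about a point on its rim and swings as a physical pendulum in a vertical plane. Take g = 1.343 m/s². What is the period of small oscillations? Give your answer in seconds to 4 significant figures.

I_cm = mr² = 0.28465 kg·m². The pivot is at distance d = 0.2662 m from the centre of mass.
By the parallel-axis theorem, I = I_cm + md² = 0.28465 + 0.28465 = 0.56931 kg·m².
T = 2π√(I/(mgd)) = 2π√(0.56931/(4.017 × 1.343 × 0.2662)) = 3.956 s.

3.956 s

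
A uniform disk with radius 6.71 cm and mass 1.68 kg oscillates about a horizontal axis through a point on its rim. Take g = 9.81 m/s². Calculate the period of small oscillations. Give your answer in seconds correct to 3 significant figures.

0.636 s

I_cm = ½mr² = 0.003782 kg·m². The pivot is at distance d = 0.0671 m from the centre of mass.
By the parallel-axis theorem, I = I_cm + md² = 0.003782 + 0.007564 = 0.01135 kg·m².
T = 2π√(I/(mgd)) = 2π√(0.01135/(1.68 × 9.81 × 0.0671)) = 0.636 s.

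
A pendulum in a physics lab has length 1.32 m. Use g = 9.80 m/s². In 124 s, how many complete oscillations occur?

53

T = 2π√(L/g) = 2π√(1.32/9.80) = 2.306 s.
Number of complete oscillations = ⌊124/2.306⌋ = ⌊53.77⌋ = 53.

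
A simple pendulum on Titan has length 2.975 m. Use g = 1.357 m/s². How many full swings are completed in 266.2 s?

T = 2π√(L/g) = 2π√(2.975/1.357) = 9.3032 s.
Number of complete oscillations = ⌊266.2/9.3032⌋ = ⌊28.614⌋ = 28.

28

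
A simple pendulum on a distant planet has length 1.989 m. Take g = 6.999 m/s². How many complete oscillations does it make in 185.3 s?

T = 2π√(L/g) = 2π√(1.989/6.999) = 3.3495 s.
Number of complete oscillations = ⌊185.3/3.3495⌋ = ⌊55.322⌋ = 55.

55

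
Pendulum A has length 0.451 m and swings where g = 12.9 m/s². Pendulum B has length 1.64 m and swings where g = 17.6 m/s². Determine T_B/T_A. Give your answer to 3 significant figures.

T = 2π√(L/g), so T_B/T_A = √((L_B/g_B)/(L_A/g_A)) = √((1.64/17.6)/(0.451/12.9)) = 1.63.

1.63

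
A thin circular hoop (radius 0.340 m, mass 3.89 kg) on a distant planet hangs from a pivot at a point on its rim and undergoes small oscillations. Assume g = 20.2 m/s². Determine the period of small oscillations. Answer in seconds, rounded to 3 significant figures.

I_cm = mr² = 0.4497 kg·m². The pivot is at distance d = 0.340 m from the centre of mass.
By the parallel-axis theorem, I = I_cm + md² = 0.4497 + 0.4497 = 0.8994 kg·m².
T = 2π√(I/(mgd)) = 2π√(0.8994/(3.89 × 20.2 × 0.340)) = 1.15 s.

1.15 s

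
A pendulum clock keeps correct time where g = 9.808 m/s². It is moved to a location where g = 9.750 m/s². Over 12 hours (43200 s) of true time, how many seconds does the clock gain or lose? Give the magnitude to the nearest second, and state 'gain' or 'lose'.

The clock's period scales as T ∝ 1/√g, so T'/T = √(9.808/9.750) = 1.00297.
In 43200 s of true time the clock registers 43200/1.00297 = 43072.1 s, so it loses 128 s.

lose 128 s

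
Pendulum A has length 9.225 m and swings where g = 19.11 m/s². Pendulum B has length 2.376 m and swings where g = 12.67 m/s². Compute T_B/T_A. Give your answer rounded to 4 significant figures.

0.6233

T = 2π√(L/g), so T_B/T_A = √((L_B/g_B)/(L_A/g_A)) = √((2.376/12.67)/(9.225/19.11)) = 0.6233.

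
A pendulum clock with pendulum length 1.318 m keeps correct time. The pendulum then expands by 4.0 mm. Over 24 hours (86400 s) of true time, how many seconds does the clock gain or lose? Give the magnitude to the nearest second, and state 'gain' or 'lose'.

lose 131 s

T ∝ √L, so T'/T = √(1.32200/1.318) = 1.00152.
In 86400 s of true time the clock registers 86400/1.00152 = 86269.2 s, so it loses 131 s.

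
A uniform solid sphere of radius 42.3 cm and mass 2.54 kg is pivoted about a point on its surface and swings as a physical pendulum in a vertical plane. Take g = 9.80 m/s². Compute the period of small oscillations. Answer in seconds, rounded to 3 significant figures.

1.54 s

I_cm = (2/5)mr² = 0.1818 kg·m². The pivot is at distance d = 0.423 m from the centre of mass.
By the parallel-axis theorem, I = I_cm + md² = 0.1818 + 0.4545 = 0.6363 kg·m².
T = 2π√(I/(mgd)) = 2π√(0.6363/(2.54 × 9.80 × 0.423)) = 1.54 s.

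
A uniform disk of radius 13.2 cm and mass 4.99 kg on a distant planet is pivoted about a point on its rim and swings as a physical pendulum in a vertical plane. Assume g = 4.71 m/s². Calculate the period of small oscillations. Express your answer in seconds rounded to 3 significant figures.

I_cm = ½mr² = 0.04347 kg·m². The pivot is at distance d = 0.132 m from the centre of mass.
By the parallel-axis theorem, I = I_cm + md² = 0.04347 + 0.08695 = 0.1304 kg·m².
T = 2π√(I/(mgd)) = 2π√(0.1304/(4.99 × 4.71 × 0.132)) = 1.29 s.

1.29 s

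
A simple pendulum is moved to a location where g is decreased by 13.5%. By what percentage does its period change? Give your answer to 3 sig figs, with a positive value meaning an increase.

7.52%

T ∝ 1/√g, so T'/T = 1/√(0.8650) = 1.075.
Percentage change in T = (1.075 − 1) × 100% = 7.52%.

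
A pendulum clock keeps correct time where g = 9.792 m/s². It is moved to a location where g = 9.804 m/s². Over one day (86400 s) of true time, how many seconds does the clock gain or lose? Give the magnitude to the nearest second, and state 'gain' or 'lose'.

The clock's period scales as T ∝ 1/√g, so T'/T = √(9.792/9.804) = 0.999388.
In 86400 s of true time the clock registers 86400/0.999388 = 86452.9 s, so it gains 53 s.

gain 53 s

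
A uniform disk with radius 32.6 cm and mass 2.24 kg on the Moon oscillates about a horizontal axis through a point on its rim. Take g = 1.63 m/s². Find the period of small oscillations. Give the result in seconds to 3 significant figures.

I_cm = ½mr² = 0.1190 kg·m². The pivot is at distance d = 0.326 m from the centre of mass.
By the parallel-axis theorem, I = I_cm + md² = 0.1190 + 0.2381 = 0.3571 kg·m².
T = 2π√(I/(mgd)) = 2π√(0.3571/(2.24 × 1.63 × 0.326)) = 3.44 s.

3.44 s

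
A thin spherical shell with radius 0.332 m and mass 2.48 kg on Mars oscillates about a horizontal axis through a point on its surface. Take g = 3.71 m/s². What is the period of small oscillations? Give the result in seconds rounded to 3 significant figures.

I_cm = (2/3)mr² = 0.1822 kg·m². The pivot is at distance d = 0.332 m from the centre of mass.
By the parallel-axis theorem, I = I_cm + md² = 0.1822 + 0.2734 = 0.4556 kg·m².
T = 2π√(I/(mgd)) = 2π√(0.4556/(2.48 × 3.71 × 0.332)) = 2.43 s.

2.43 s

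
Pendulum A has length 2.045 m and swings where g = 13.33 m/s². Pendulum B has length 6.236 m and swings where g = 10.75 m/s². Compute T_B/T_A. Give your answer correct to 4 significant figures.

T = 2π√(L/g), so T_B/T_A = √((L_B/g_B)/(L_A/g_A)) = √((6.236/10.75)/(2.045/13.33)) = 1.945.

1.945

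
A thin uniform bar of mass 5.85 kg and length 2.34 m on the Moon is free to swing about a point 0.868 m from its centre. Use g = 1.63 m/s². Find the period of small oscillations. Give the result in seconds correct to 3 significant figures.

For a physical pendulum T = 2π√(I/(mgd)), with d = 0.8680 m from pivot to centre of mass.
I_cm = mL²/12 = 5.85 × 2.34²/12 = 2.669 kg·m²; I = I_cm + md² = 2.669 + 5.85 × 0.8680² = 7.077 kg·m².
T = 2π√(7.077/(5.85 × 1.63 × 0.8680)) = 5.81 s.

5.81 s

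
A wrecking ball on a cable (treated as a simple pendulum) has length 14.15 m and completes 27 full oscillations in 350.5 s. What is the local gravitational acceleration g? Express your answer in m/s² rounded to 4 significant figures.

T = 350.5/27 = 12.981 s.
From T = 2π√(L/g), g = 4π²L/T² = 4π² × 14.15/12.981² = 3.315 m/s².

3.315 m/s²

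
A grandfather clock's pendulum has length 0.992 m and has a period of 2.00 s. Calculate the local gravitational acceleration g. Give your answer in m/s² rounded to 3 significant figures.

9.79 m/s²

From T = 2π√(L/g), g = 4π²L/T² = 4π² × 0.992/2.000² = 9.79 m/s².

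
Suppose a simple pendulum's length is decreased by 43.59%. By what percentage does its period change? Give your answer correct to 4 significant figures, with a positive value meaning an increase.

-24.89%

T ∝ √L, so T'/T = √(0.56410) = 0.75107.
Percentage change in T = (0.75107 − 1) × 100% = -24.89%.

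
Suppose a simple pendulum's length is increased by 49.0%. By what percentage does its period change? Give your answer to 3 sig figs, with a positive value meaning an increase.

22.1%

T ∝ √L, so T'/T = √(1.490) = 1.221.
Percentage change in T = (1.221 − 1) × 100% = 22.1%.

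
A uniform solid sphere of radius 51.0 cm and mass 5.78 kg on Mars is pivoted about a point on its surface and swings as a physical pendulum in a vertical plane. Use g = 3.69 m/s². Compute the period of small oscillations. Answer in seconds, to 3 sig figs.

I_cm = (2/5)mr² = 0.6014 kg·m². The pivot is at distance d = 0.510 m from the centre of mass.
By the parallel-axis theorem, I = I_cm + md² = 0.6014 + 1.503 = 2.105 kg·m².
T = 2π√(I/(mgd)) = 2π√(2.105/(5.78 × 3.69 × 0.510)) = 2.76 s.

2.76 s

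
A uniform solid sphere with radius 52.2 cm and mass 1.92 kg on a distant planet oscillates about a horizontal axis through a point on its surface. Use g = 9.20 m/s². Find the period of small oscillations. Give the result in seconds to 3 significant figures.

I_cm = (2/5)mr² = 0.2093 kg·m². The pivot is at distance d = 0.522 m from the centre of mass.
By the parallel-axis theorem, I = I_cm + md² = 0.2093 + 0.5232 = 0.7324 kg·m².
T = 2π√(I/(mgd)) = 2π√(0.7324/(1.92 × 9.20 × 0.522)) = 1.77 s.

1.77 s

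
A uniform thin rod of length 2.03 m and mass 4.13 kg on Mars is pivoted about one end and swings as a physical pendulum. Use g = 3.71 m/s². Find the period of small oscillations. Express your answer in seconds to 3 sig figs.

For a physical pendulum T = 2π√(I/(mgd)), with d = 1.015 m from pivot to centre of mass.
I_cm = mL²/12 = 4.13 × 2.03²/12 = 1.418 kg·m²; I = I_cm + md² = 1.418 + 4.13 × 1.015² = 5.673 kg·m².
T = 2π√(5.673/(4.13 × 3.71 × 1.015)) = 3.79 s.

3.79 s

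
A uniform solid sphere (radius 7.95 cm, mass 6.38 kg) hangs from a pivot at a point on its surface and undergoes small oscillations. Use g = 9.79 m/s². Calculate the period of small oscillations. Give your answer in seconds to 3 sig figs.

I_cm = (2/5)mr² = 0.01613 kg·m². The pivot is at distance d = 0.0795 m from the centre of mass.
By the parallel-axis theorem, I = I_cm + md² = 0.01613 + 0.04032 = 0.05645 kg·m².
T = 2π√(I/(mgd)) = 2π√(0.05645/(6.38 × 9.79 × 0.0795)) = 0.670 s.

0.670 s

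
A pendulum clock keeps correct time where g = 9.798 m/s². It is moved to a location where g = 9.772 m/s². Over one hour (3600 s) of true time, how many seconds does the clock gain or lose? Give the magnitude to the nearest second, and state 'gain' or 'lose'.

lose 5 s

The clock's period scales as T ∝ 1/√g, so T'/T = √(9.798/9.772) = 1.00133.
In 3600 s of true time the clock registers 3600/1.00133 = 3595.2 s, so it loses 5 s.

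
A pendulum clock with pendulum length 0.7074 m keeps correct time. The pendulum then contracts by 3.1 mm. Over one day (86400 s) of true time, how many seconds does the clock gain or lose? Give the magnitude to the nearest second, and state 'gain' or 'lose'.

gain 190 s

T ∝ √L, so T'/T = √(0.70430/0.7074) = 0.997806.
In 86400 s of true time the clock registers 86400/0.997806 = 86589.9 s, so it gains 190 s.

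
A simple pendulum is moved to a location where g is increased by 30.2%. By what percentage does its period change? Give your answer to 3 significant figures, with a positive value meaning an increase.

-12.4%

T ∝ 1/√g, so T'/T = 1/√(1.302) = 0.8764.
Percentage change in T = (0.8764 − 1) × 100% = -12.4%.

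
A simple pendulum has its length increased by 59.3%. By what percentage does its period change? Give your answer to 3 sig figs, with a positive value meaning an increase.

26.2%

T ∝ √L, so T'/T = √(1.593) = 1.262.
Percentage change in T = (1.262 − 1) × 100% = 26.2%.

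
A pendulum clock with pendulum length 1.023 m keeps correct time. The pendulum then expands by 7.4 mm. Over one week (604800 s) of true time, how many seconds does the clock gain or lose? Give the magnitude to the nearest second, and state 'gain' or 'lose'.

lose 2176 s

T ∝ √L, so T'/T = √(1.03040/1.023) = 1.00361.
In 604800 s of true time the clock registers 604800/1.00361 = 602624.3 s, so it loses 2176 s.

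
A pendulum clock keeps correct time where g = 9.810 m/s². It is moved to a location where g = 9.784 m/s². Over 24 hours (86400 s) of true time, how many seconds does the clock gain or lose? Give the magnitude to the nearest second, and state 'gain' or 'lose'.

lose 115 s

The clock's period scales as T ∝ 1/√g, so T'/T = √(9.810/9.784) = 1.00133.
In 86400 s of true time the clock registers 86400/1.00133 = 86285.4 s, so it loses 115 s.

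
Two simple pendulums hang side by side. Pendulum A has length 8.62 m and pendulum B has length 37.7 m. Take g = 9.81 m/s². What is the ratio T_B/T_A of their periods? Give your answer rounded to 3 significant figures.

2.09

T ∝ √L, so T_B/T_A = √(L_B/L_A) = √(37.7/8.62) = 2.09.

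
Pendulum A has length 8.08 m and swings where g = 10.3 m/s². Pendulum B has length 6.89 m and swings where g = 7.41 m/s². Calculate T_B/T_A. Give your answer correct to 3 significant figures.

T = 2π√(L/g), so T_B/T_A = √((L_B/g_B)/(L_A/g_A)) = √((6.89/7.41)/(8.08/10.3)) = 1.09.

1.09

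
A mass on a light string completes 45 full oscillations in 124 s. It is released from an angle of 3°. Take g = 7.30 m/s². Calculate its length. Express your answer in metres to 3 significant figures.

T = 124/45 = 2.756 s.
From T = 2π√(L/g), L = gT²/(4π²) = 7.30 × 2.756²/(4π²) = 1.40 m.

1.40 m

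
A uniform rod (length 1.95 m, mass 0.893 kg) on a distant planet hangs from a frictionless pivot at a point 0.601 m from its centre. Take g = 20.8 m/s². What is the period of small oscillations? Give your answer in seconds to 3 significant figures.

1.46 s

For a physical pendulum T = 2π√(I/(mgd)), with d = 0.6010 m from pivot to centre of mass.
I_cm = mL²/12 = 0.893 × 1.95²/12 = 0.2830 kg·m²; I = I_cm + md² = 0.2830 + 0.893 × 0.6010² = 0.6055 kg·m².
T = 2π√(0.6055/(0.893 × 20.8 × 0.6010)) = 1.46 s.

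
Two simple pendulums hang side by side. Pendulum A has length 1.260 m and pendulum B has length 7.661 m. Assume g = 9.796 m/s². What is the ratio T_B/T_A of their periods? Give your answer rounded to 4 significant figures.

T ∝ √L, so T_B/T_A = √(L_B/L_A) = √(7.661/1.260) = 2.466.

2.466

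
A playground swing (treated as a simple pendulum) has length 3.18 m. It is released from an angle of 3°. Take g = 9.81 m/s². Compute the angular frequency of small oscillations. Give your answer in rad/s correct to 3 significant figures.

ω = √(g/L) = √(9.81/3.18) = 1.76 rad/s.

1.76 rad/s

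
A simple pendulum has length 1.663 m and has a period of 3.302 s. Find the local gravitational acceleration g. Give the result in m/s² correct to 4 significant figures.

6.021 m/s²

From T = 2π√(L/g), g = 4π²L/T² = 4π² × 1.663/3.3020² = 6.021 m/s².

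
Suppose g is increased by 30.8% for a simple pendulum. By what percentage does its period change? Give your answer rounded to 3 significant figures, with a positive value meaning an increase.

-12.6%

T ∝ 1/√g, so T'/T = 1/√(1.308) = 0.8744.
Percentage change in T = (0.8744 − 1) × 100% = -12.6%.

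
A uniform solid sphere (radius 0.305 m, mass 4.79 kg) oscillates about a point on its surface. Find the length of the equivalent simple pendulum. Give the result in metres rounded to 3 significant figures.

0.427 m

The equivalent simple-pendulum length is L_eq = I/(md), where I is about the pivot and d = 0.3050 m.
I_cm = (2/5)mR² = 0.1782 kg·m², so I = I_cm + md² = 0.1782 + 0.4456 = 0.6238 kg·m².
L_eq = 0.6238/(4.79 × 0.3050) = 0.427 m.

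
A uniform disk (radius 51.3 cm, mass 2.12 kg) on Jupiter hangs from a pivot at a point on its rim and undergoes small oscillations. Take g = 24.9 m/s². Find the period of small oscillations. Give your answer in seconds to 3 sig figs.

I_cm = ½mr² = 0.2790 kg·m². The pivot is at distance d = 0.513 m from the centre of mass.
By the parallel-axis theorem, I = I_cm + md² = 0.2790 + 0.5579 = 0.8369 kg·m².
T = 2π√(I/(mgd)) = 2π√(0.8369/(2.12 × 24.9 × 0.513)) = 1.10 s.

1.10 s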